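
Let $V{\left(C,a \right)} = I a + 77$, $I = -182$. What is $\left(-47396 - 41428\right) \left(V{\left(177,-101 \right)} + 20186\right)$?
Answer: $-3432603480$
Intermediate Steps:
$V{\left(C,a \right)} = 77 - 182 a$ ($V{\left(C,a \right)} = - 182 a + 77 = 77 - 182 a$)
$\left(-47396 - 41428\right) \left(V{\left(177,-101 \right)} + 20186\right) = \left(-47396 - 41428\right) \left(\left(77 - -18382\right) + 20186\right) = - 88824 \left(\left(77 + 18382\right) + 20186\right) = - 88824 \left(18459 + 20186\right) = \left(-88824\right) 38645 = -3432603480$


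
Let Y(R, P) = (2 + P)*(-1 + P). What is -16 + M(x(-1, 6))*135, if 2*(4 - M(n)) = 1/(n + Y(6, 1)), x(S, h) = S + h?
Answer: 1021/2 ≈ 510.50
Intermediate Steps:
Y(R, P) = (-1 + P)*(2 + P)
M(n) = 4 - 1/(2*n) (M(n) = 4 - 1/(2*(n + (-2 + 1 + 1²))) = 4 - 1/(2*(n + (-2 + 1 + 1))) = 4 - 1/(2*(n + 0)) = 4 - 1/(2*n))
-16 + M(x(-1, 6))*135 = -16 + (4 - 1/(2*(-1 + 6)))*135 = -16 + (4 - ½/5)*135 = -16 + (4 - ½*⅕)*135 = -16 + (4 - ⅒)*135 = -16 + (39/10)*135 = -16 + 1053/2 = 1021/2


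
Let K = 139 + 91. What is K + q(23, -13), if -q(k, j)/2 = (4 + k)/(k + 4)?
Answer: 228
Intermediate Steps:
q(k, j) = -2 (q(k, j) = -2*(4 + k)/(k + 4) = -2*(4 + k)/(4 + k) = -2*1 = -2)
K = 230
K + q(23, -13) = 230 - 2 = 228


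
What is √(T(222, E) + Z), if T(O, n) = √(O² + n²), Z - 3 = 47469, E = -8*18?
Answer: √(47472 + 6*√1945) ≈ 218.49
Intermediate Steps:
E = -144
Z = 47472 (Z = 3 + 47469 = 47472)
√(T(222, E) + Z) = √(√(222² + (-144)²) + 47472) = √(√(49284 + 20736) + 47472) = √(√70020 + 47472) = √(6*√1945 + 47472) = √(47472 + 6*√1945)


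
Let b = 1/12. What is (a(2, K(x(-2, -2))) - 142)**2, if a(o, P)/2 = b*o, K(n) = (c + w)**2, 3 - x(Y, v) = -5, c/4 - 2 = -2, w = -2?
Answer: 180625/9 ≈ 20069.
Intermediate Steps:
c = 0 (c = 8 + 4*(-2) = 8 - 8 = 0)
x(Y, v) = 8 (x(Y, v) = 3 - 1*(-5) = 3 + 5 = 8)
b = 1/12 ≈ 0.083333
K(n) = 4 (K(n) = (0 - 2)**2 = (-2)**2 = 4)
a(o, P) = o/6 (a(o, P) = 2*(o/12) = o/6)
(a(2, K(x(-2, -2))) - 142)**2 = ((1/6)*2 - 142)**2 = (1/3 - 142)**2 = (-425/3)**2 = 180625/9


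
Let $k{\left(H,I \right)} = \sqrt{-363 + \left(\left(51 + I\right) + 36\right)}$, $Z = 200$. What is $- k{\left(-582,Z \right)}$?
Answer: $- 2 i \sqrt{19} \approx - 8.7178 i$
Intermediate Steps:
$k{\left(H,I \right)} = \sqrt{-276 + I}$ ($k{\left(H,I \right)} = \sqrt{-363 + \left(87 + I\right)} = \sqrt{-276 + I}$)
$- k{\left(-582,Z \right)} = - \sqrt{-276 + 200} = - \sqrt{-76} = - 2 i \sqrt{19}$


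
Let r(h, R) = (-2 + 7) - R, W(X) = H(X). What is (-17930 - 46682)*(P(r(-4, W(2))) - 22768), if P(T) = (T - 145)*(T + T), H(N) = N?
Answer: 1526135440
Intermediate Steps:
W(X) = X
r(h, R) = 5 - R
P(T) = 2*T*(-145 + T) (P(T) = (-145 + T)*(2*T) = 2*T*(-145 + T))
(-17930 - 46682)*(P(r(-4, W(2))) - 22768) = (-17930 - 46682)*(2*(5 - 1*2)*(-145 + (5 - 1*2)) - 22768) = -64612*(2*(5 - 2)*(-145 + (5 - 2)) - 22768) = -64612*(2*3*(-145 + 3) - 22768) = -64612*(2*3*(-142) - 22768) = -64612*(-852 - 22768) = -64612*(-23620) = 1526135440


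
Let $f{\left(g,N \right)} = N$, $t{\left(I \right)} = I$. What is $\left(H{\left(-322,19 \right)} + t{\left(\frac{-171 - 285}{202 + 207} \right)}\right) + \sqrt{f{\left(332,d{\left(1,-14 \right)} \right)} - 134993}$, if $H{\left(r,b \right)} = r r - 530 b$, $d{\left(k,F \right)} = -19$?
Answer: $\frac{38287670}{409} + 2 i \sqrt{33753} \approx 93613.0 + 367.44 i$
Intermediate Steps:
$H{\left(r,b \right)} = r^{2} - 530 b$
$\left(H{\left(-322,19 \right)} + t{\left(\frac{-171 - 285}{202 + 207} \right)}\right) + \sqrt{f{\left(332,d{\left(1,-14 \right)} \right)} - 134993} = \left(\left(\left(-322\right)^{2} - 10070\right) + \frac{-171 - 285}{202 + 207}\right) + \sqrt{-19 - 134993} = \left(\left(103684 - 10070\right) - \frac{456}{409}\right) + \sqrt{-135012} = \left(93614 - \frac{456}{409}\right) + 2 i \sqrt{33753} = \frac{38287670}{409} + 2 i \sqrt{33753}$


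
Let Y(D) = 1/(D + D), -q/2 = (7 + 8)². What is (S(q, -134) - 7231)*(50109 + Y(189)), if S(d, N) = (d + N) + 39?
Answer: -2727533232/7 ≈ -3.8965e+8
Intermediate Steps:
q = -450 (q = -2*(7 + 8)² = -2*15² = -2*225 = -450)
S(d, N) = 39 + N + d (S(d, N) = (N + d) + 39 = 39 + N + d)
Y(D) = 1/(2*D)
(S(q, -134) - 7231)*(50109 + Y(189)) = ((39 - 134 - 450) - 7231)*(50109 + (½)/189) = (-545 - 7231)*(50109 + (½)*(1/189)) = -7776*(50109 + 1/378) = -7776*18941203/378 = -2727533232/7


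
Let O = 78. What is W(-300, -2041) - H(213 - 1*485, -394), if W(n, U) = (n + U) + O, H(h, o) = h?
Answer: -1991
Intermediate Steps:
W(n, U) = 78 + U + n (W(n, U) = (n + U) + 78 = (U + n) + 78 = 78 + U + n)
W(-300, -2041) - H(213 - 1*485, -394) = (78 - 2041 - 300) - (213 - 1*485) = -2263 - (213 - 485) = -2263 - 1*(-272) = -2263 + 272 = -1991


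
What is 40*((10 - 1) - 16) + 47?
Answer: -233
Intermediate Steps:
40*((10 - 1) - 16) + 47 = 40*(9 - 16) + 47 = 40*(-7) + 47 = -280 + 47 = -233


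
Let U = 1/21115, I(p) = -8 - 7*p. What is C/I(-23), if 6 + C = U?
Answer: -126689/3230595 ≈ -0.039215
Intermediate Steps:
U = 1/21115 ≈ 4.7360e-5
C = -126689/21115 (C = -6 + 1/21115 = -126689/21115 ≈ -6.0000)
C/I(-23) = -126689/(21115*(-8 - 7*(-23))) = -126689/(21115*(-8 + 161)) = -126689/21115/153 = -126689/21115*1/153 = -126689/3230595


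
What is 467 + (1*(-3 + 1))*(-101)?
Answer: 669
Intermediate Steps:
467 + (1*(-3 + 1))*(-101) = 467 + (1*(-2))*(-101) = 467 - 2*(-101) = 467 + 202 = 669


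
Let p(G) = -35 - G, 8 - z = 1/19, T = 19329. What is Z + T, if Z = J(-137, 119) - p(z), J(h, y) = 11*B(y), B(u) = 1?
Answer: 368276/19 ≈ 19383.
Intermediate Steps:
J(h, y) = 11 (J(h, y) = 11*1 = 11)
z = 151/19 (z = 8 - 1/19 = 151/19 ≈ 7.9474)
Z = 1025/19 (Z = 11 - (-35 - 1*151/19) = 11 - (-35 - 151/19) = 11 - 1*(-816/19) = 11 + 816/19 = 1025/19 ≈ 53.947)
Z + T = 1025/19 + 19329 = 368276/19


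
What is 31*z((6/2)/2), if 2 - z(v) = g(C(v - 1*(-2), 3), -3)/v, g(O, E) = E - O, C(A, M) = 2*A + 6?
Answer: 1178/3 ≈ 392.67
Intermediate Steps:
C(A, M) = 6 + 2*A
z(v) = 2 - (-13 - 2*v)/v (z(v) = 2 - (-3 - (6 + 2*(v - 1*(-2))))/v = 2 - (-3 - (6 + 2*(v + 2)))/v = 2 - (-3 - (6 + 2*(2 + v)))/v = 2 - (-3 - (6 + (4 + 2*v)))/v = 2 - (-3 - (10 + 2*v))/v = 2 - (-3 + (-10 - 2*v))/v = 2 - (-13 - 2*v)/v)
31*z((6/2)/2) = 31*(4 + 13/(((6/2)/2))) = 31*(4 + 13/(((6*(½))*(½)))) = 31*(4 + 13/((3*(½)))) = 31*(4 + 13/(3/2)) = 31*(4 + 13*(⅔)) = 31*(4 + 26/3) = 31*(38/3) = 1178/3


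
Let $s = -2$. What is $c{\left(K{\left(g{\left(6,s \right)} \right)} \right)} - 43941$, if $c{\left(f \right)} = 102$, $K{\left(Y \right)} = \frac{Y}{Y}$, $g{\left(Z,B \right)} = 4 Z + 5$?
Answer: $-43839$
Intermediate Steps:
$g{\left(Z,B \right)} = 5 + 4 Z$
$K{\left(Y \right)} = 1$
$c{\left(K{\left(g{\left(6,s \right)} \right)} \right)} - 43941 = 102 - 43941 = -43839$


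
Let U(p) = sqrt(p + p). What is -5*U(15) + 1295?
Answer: 1295 - 5*sqrt(30) ≈ 1267.6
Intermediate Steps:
U(p) = sqrt(2)*sqrt(p) (U(p) = sqrt(2*p) = sqrt(2)*sqrt(p))
-5*U(15) + 1295 = -5*sqrt(2)*sqrt(15) + 1295 = -5*sqrt(30) + 1295 = 1295 - 5*sqrt(30)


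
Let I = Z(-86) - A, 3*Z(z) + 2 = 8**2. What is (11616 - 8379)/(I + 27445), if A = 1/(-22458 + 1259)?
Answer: 205863489/1746734006 ≈ 0.11786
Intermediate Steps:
Z(z) = 62/3 (Z(z) = -2/3 + (1/3)*8**2 = -2/3 + (1/3)*64 = -2/3 + 64/3 = 62/3)
A = -1/21199 (A = 1/(-21199) = -1/21199 ≈ -4.7172e-5)
I = 1314341/63597 (I = 62/3 - 1*(-1/21199) = 62/3 + 1/21199 = 1314341/63597 ≈ 20.667)
(11616 - 8379)/(I + 27445) = (11616 - 8379)/(1314341/63597 + 27445) = 3237/(1746734006/63597) = 3237*(63597/1746734006) = 205863489/1746734006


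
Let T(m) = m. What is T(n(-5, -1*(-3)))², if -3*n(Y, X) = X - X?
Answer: 0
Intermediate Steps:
n(Y, X) = 0 (n(Y, X) = -(X - X)/3 = -⅓*0 = 0)
T(n(-5, -1*(-3)))² = 0² = 0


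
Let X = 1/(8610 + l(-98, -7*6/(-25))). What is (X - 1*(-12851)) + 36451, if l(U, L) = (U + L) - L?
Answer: 419658625/8512 ≈ 49302.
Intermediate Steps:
l(U, L) = U (l(U, L) = (L + U) - L = U)
X = 1/8512 (X = 1/(8610 - 98) = 1/8512 ≈ 0.00011748)
(X - 1*(-12851)) + 36451 = (1/8512 - 1*(-12851)) + 36451 = (1/8512 + 12851) + 36451 = 109387713/8512 + 36451 = 419658625/8512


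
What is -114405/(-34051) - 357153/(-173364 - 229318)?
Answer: 58230251013/13711724782 ≈ 4.2467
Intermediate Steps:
-114405/(-34051) - 357153/(-173364 - 229318) = -114405*(-1/34051) - 357153/(-402682) = 114405/34051 - 357153*(-1/402682) = 114405/34051 + 357153/402682 = 58230251013/13711724782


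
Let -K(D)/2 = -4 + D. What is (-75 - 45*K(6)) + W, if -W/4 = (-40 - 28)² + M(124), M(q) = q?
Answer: -18887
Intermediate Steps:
K(D) = 8 - 2*D (K(D) = -2*(-4 + D) = 8 - 2*D)
W = -18992 (W = -4*((-40 - 28)² + 124) = -4*((-68)² + 124) = -4*(4624 + 124) = -4*4748 = -18992)
(-75 - 45*K(6)) + W = (-75 - 45*(8 - 2*6)) - 18992 = (-75 - 45*(8 - 12)) - 18992 = (-75 - 45*(-4)) - 18992 = (-75 + 180) - 18992 = 105 - 18992 = -18887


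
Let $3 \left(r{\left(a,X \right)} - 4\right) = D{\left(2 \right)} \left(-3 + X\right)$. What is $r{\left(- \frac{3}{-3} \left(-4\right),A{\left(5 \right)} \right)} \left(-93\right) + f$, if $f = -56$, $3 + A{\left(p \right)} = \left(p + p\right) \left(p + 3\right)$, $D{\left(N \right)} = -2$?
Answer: $4160$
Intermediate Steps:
$A{\left(p \right)} = -3 + 2 p \left(3 + p\right)$ ($A{\left(p \right)} = -3 + \left(p + p\right) \left(p + 3\right) = -3 + 2 p \left(3 + p\right)$)
$r{\left(a,X \right)} = 6 - \frac{2 X}{3}$ ($r{\left(a,X \right)} = 4 + \frac{\left(-2\right) \left(-3 + X\right)}{3} = 4 + \frac{6 - 2 X}{3} = 4 - \left(-2 + \frac{2 X}{3}\right) = 6 - \frac{2 X}{3}$)
$r{\left(- \frac{3}{-3} \left(-4\right),A{\left(5 \right)} \right)} \left(-93\right) + f = \left(6 - \frac{2 \left(-3 + 2 \cdot 5^{2} + 6 \cdot 5\right)}{3}\right) \left(-93\right) - 56 = \left(6 - \frac{2 \left(-3 + 2 \cdot 25 + 30\right)}{3}\right) \left(-93\right) - 56 = \left(6 - \frac{2 \left(-3 + 50 + 30\right)}{3}\right) \left(-93\right) - 56 = \left(6 - \frac{154}{3}\right) \left(-93\right) - 56 = \left(- \frac{136}{3}\right) \left(-93\right) - 56 = 4216 - 56 = 4160$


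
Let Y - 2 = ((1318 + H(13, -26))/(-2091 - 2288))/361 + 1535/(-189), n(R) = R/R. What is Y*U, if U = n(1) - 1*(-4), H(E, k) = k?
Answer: -481382045/15724989 ≈ -30.613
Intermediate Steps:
n(R) = 1
U = 5 (U = 1 - 1*(-4) = 1 + 4 = 5)
Y = -96276409/15724989 (Y = 2 + (((1318 - 26)/(-2091 - 2288))/361 + 1535/(-189)) = 2 + ((1292/(-4379))*(1/361) + 1535*(-1/189)) = 2 + ((1292*(-1/4379))*(1/361) - 1535/189) = 2 + (-1292/4379*1/361 - 1535/189) = 2 + (-68/83201 - 1535/189) = 2 - 127726387/15724989 = -96276409/15724989 ≈ -6.1225)
Y*U = -96276409/15724989*5 = -481382045/15724989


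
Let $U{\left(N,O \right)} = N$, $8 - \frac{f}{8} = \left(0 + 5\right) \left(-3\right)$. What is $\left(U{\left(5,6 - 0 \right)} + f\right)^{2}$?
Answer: $35721$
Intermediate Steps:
$f = 184$ ($f = 64 - 8 \left(0 + 5\right) \left(-3\right) = 64 - 8 \cdot 5 \left(-3\right) = 64 - -120 = 64 + 120 = 184$)
$\left(U{\left(5,6 - 0 \right)} + f\right)^{2} = \left(5 + 184\right)^{2} = 189^{2} = 35721$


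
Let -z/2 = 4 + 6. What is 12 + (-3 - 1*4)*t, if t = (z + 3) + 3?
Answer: 110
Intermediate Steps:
z = -20 (z = -2*(4 + 6) = -2*10 = -20)
t = -14 (t = (-20 + 3) + 3 = -17 + 3 = -14)
12 + (-3 - 1*4)*t = 12 + (-3 - 1*4)*(-14) = 12 + (-3 - 4)*(-14) = 12 - 7*(-14) = 12 + 98 = 110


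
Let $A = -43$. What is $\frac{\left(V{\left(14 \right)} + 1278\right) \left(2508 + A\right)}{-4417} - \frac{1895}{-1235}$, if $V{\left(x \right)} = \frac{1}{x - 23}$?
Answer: $- \frac{998196424}{1402713} \approx -711.62$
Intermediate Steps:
$V{\left(x \right)} = \frac{1}{-23 + x}$
$\frac{\left(V{\left(14 \right)} + 1278\right) \left(2508 + A\right)}{-4417} - \frac{1895}{-1235} = \frac{\left(\frac{1}{-23 + 14} + 1278\right) \left(2508 - 43\right)}{-4417} - \frac{1895}{-1235} = \left(\frac{1}{-9} + 1278\right) 2465 \left(- \frac{1}{4417}\right) - - \frac{379}{247} = \left(- \frac{1}{9} + 1278\right) 2465 \left(- \frac{1}{4417}\right) + \frac{379}{247} = \frac{11501}{9} \cdot 2465 \left(- \frac{1}{4417}\right) + \frac{379}{247} = \frac{28349965}{9} \left(- \frac{1}{4417}\right) + \frac{379}{247} = - \frac{4049995}{5679} + \frac{379}{247} = - \frac{998196424}{1402713}$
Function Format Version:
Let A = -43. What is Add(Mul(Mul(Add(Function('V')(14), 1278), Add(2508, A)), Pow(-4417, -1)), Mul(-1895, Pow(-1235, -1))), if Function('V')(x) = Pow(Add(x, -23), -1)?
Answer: Rational(-998196424, 1402713) ≈ -711.62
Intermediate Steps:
Function('V')(x) = Pow(Add(-23, x), -1)
Add(Mul(Mul(Add(Function('V')(14), 1278), Add(2508, A)), Pow(-4417, -1)), Mul(-1895, Pow(-1235, -1))) = Add(Mul(Mul(Add(Pow(Add(-23, 14), -1), 1278), Add(2508, -43)), Pow(-4417, -1)), Mul(-1895, Pow(-1235, -1))) = Add(Mul(Mul(Add(Pow(-9, -1), 1278), 2465), Rational(-1, 4417)), Mul(-1895, Rational(-1, 1235))) = Add(Mul(Mul(Add(Rational(-1, 9), 1278), 2465), Rational(-1, 4417)), Rational(379, 247)) = Add(Mul(Mul(Rational(11501, 9), 2465), Rational(-1, 4417)), Rational(379, 247)) = Add(Mul(Rational(28349965, 9), Rational(-1, 4417)), Rational(379, 247)) = Add(Rational(-4049995, 5679), Rational(379, 247)) = Rational(-998196424, 1402713)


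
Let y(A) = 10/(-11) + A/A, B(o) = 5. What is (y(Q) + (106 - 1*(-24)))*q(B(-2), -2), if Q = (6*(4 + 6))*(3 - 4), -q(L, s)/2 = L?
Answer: -14310/11 ≈ -1300.9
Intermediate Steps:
q(L, s) = -2*L
Q = -60 (Q = (6*10)*(-1) = 60*(-1) = -60)
y(A) = 1/11 (y(A) = 10*(-1/11) + 1 = -10/11 + 1 = 1/11)
(y(Q) + (106 - 1*(-24)))*q(B(-2), -2) = (1/11 + (106 - 1*(-24)))*(-2*5) = (1/11 + (106 + 24))*(-10) = (1/11 + 130)*(-10) = (1431/11)*(-10) = -14310/11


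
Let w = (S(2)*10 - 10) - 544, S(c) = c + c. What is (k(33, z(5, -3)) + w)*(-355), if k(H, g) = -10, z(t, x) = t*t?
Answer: 186020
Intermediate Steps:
z(t, x) = t²
S(c) = 2*c
w = -514 (w = ((2*2)*10 - 10) - 544 = (4*10 - 10) - 544 = (40 - 10) - 544 = 30 - 544 = -514)
(k(33, z(5, -3)) + w)*(-355) = (-10 - 514)*(-355) = -524*(-355) = 186020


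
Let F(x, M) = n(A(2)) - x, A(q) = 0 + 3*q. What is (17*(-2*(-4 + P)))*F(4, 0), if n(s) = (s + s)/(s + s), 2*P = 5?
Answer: -153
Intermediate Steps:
A(q) = 3*q
P = 5/2 (P = (½)*5 = 5/2 ≈ 2.5000)
n(s) = 1 (n(s) = (2*s)/((2*s)) = (2*s)*(1/(2*s)) = 1)
F(x, M) = 1 - x
(17*(-2*(-4 + P)))*F(4, 0) = (17*(-2*(-4 + 5/2)))*(1 - 1*4) = (17*(-2*(-3/2)))*(1 - 4) = (17*3)*(-3) = 51*(-3) = -153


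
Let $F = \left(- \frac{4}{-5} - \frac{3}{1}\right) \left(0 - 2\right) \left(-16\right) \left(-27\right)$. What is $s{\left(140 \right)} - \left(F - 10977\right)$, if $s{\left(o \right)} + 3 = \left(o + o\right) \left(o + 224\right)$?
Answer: $\frac{554966}{5} \approx 1.1099 \cdot 10^{5}$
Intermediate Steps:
$s{\left(o \right)} = -3 + 2 o \left(224 + o\right)$ ($s{\left(o \right)} = -3 + \left(o + o\right) \left(o + 224\right) = -3 + 2 o \left(224 + o\right)$)
$F = \frac{9504}{5}$ ($F = \left(\left(-4\right) \left(- \frac{1}{5}\right) - 3\right) \left(-2\right) \left(-16\right) \left(-27\right) = \left(\frac{4}{5} - 3\right) \left(-2\right) \left(-16\right) \left(-27\right) = \left(- \frac{11}{5}\right) \left(-2\right) \left(-16\right) \left(-27\right) = \frac{22}{5} \left(-16\right) \left(-27\right) = \left(- \frac{352}{5}\right) \left(-27\right) = \frac{9504}{5} \approx 1900.8$)
$s{\left(140 \right)} - \left(F - 10977\right) = \left(-3 + 2 \cdot 140^{2} + 448 \cdot 140\right) - \left(\frac{9504}{5} - 10977\right) = \left(-3 + 2 \cdot 19600 + 62720\right) - \left(\frac{9504}{5} - 10977\right) = \left(-3 + 39200 + 62720\right) - - \frac{45381}{5} = 101917 + \frac{45381}{5} = \frac{554966}{5}$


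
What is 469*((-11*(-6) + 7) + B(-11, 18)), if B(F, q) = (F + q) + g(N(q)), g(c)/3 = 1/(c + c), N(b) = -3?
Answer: 74571/2 ≈ 37286.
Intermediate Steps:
g(c) = 3/(2*c) (g(c) = 3/(c + c) = 3/((2*c)) = 3*(1/(2*c)) = 3/(2*c))
B(F, q) = -½ + F + q (B(F, q) = (F + q) + (3/2)/(-3) = (F + q) + (3/2)*(-⅓) = (F + q) - ½ = -½ + F + q)
469*((-11*(-6) + 7) + B(-11, 18)) = 469*((-11*(-6) + 7) + (-½ - 11 + 18)) = 469*((66 + 7) + 13/2) = 469*(73 + 13/2) = 469*(159/2) = 74571/2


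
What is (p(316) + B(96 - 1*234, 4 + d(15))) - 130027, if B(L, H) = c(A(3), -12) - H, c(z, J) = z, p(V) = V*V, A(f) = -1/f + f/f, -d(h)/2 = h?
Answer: -90433/3 ≈ -30144.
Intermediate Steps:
d(h) = -2*h
A(f) = 1 - 1/f (A(f) = -1/f + 1 = 1 - 1/f)
p(V) = V**2
B(L, H) = 2/3 - H (B(L, H) = (-1 + 3)/3 - H = (1/3)*2 - H = 2/3 - H)
(p(316) + B(96 - 1*234, 4 + d(15))) - 130027 = (316**2 + (2/3 - (4 - 2*15))) - 130027 = (99856 + (2/3 - (4 - 30))) - 130027 = (99856 + (2/3 - 1*(-26))) - 130027 = (99856 + (2/3 + 26)) - 130027 = (99856 + 80/3) - 130027 = 299648/3 - 130027 = -90433/3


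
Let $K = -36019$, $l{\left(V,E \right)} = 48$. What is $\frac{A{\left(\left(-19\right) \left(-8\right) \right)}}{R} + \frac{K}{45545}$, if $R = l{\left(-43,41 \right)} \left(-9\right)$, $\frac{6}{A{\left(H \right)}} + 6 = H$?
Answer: $- \frac{378677273}{478769040} \approx -0.79094$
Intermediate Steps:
$A{\left(H \right)} = \frac{6}{-6 + H}$
$R = -432$ ($R = 48 \left(-9\right) = -432$)
$\frac{A{\left(\left(-19\right) \left(-8\right) \right)}}{R} + \frac{K}{45545} = \frac{6 \frac{1}{-6 - -152}}{-432} - \frac{36019}{45545} = \frac{6}{-6 + 152} \left(- \frac{1}{432}\right) - \frac{36019}{45545} = \frac{6}{146} \left(- \frac{1}{432}\right) - \frac{36019}{45545} = 6 \cdot \frac{1}{146} \left(- \frac{1}{432}\right) - \frac{36019}{45545} = \frac{3}{73} \left(- \frac{1}{432}\right) - \frac{36019}{45545} = - \frac{1}{10512} - \frac{36019}{45545} = - \frac{378677273}{478769040}$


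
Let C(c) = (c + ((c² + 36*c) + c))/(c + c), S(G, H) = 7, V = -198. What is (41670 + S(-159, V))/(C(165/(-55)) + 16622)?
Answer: 83354/33279 ≈ 2.5047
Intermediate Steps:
C(c) = (c² + 38*c)/(2*c) (C(c) = (c + (c² + 37*c))/((2*c)) = (c² + 38*c)*(1/(2*c)) = (c² + 38*c)/(2*c))
(41670 + S(-159, V))/(C(165/(-55)) + 16622) = (41670 + 7)/((19 + (165/(-55))/2) + 16622) = 41677/((19 + (165*(-1/55))/2) + 16622) = 41677/((19 + (½)*(-3)) + 16622) = 41677/((19 - 3/2) + 16622) = 41677/(35/2 + 16622) = 41677/(33279/2) = 41677*(2/33279) = 83354/33279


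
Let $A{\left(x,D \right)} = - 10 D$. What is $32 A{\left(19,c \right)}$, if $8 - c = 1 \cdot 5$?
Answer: $-960$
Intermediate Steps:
$c = 3$ ($c = 8 - 1 \cdot 5 = 8 - 5 = 3$)
$32 A{\left(19,c \right)} = 32 \left(\left(-10\right) 3\right) = 32 \left(-30\right) = -960$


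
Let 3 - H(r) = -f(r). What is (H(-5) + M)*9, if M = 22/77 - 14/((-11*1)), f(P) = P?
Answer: -306/77 ≈ -3.9740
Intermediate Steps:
M = 120/77 (M = 22*(1/77) - 14/(-11) = 2/7 - 14*(-1/11) = 2/7 + 14/11 = 120/77 ≈ 1.5584)
H(r) = 3 + r (H(r) = 3 - (-1)*r = 3 + r)
(H(-5) + M)*9 = ((3 - 5) + 120/77)*9 = (-2 + 120/77)*9 = -34/77*9 = -306/77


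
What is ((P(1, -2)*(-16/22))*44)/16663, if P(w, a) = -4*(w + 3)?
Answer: 512/16663 ≈ 0.030727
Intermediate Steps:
P(w, a) = -12 - 4*w (P(w, a) = -4*(3 + w) = -12 - 4*w)
((P(1, -2)*(-16/22))*44)/16663 = (((-12 - 4*1)*(-16/22))*44)/16663 = (((-12 - 4)*(-16*1/22))*44)*(1/16663) = (-16*(-8/11)*44)*(1/16663) = ((128/11)*44)*(1/16663) = 512*(1/16663) = 512/16663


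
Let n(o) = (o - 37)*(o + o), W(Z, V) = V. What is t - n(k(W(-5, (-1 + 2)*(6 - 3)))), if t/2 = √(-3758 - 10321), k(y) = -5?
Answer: -420 + 38*I*√39 ≈ -420.0 + 237.31*I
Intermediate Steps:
n(o) = 2*o*(-37 + o) (n(o) = (-37 + o)*(2*o) = 2*o*(-37 + o))
t = 38*I*√39 (t = 2*√(-3758 - 10321) = 2*√(-14079) = 2*(19*I*√39) = 38*I*√39 ≈ 237.31*I)
t - n(k(W(-5, (-1 + 2)*(6 - 3)))) = 38*I*√39 - 2*(-5)*(-37 - 5) = 38*I*√39 - 2*(-5)*(-42) = 38*I*√39 - 1*420 = 38*I*√39 - 420 = -420 + 38*I*√39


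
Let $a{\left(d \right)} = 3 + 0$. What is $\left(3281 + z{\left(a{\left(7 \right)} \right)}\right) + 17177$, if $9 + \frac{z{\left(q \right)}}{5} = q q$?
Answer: $20458$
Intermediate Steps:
$a{\left(d \right)} = 3$
$z{\left(q \right)} = -45 + 5 q^{2}$ ($z{\left(q \right)} = -45 + 5 q q = -45 + 5 q^{2}$)
$\left(3281 + z{\left(a{\left(7 \right)} \right)}\right) + 17177 = \left(3281 - \left(45 - 5 \cdot 3^{2}\right)\right) + 17177 = \left(3281 + \left(-45 + 5 \cdot 9\right)\right) + 17177 = \left(3281 + \left(-45 + 45\right)\right) + 17177 = \left(3281 + 0\right) + 17177 = 3281 + 17177 = 20458$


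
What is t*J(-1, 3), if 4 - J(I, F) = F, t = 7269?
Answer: 7269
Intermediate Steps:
J(I, F) = 4 - F
t*J(-1, 3) = 7269*(4 - 1*3) = 7269*(4 - 3) = 7269*1 = 7269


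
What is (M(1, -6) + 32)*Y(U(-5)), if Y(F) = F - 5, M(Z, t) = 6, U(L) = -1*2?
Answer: -266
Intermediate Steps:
U(L) = -2
Y(F) = -5 + F
(M(1, -6) + 32)*Y(U(-5)) = (6 + 32)*(-5 - 2) = 38*(-7) = -266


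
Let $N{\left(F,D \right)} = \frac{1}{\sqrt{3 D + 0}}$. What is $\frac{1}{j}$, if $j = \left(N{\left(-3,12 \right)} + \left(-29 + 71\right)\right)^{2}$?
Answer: $\frac{36}{64009} \approx 0.00056242$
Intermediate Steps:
$N{\left(F,D \right)} = \frac{\sqrt{3}}{3 \sqrt{D}}$ ($N{\left(F,D \right)} = \frac{1}{\sqrt{3 D}} = \frac{1}{\sqrt{3} \sqrt{D}} = \frac{\sqrt{3}}{3 \sqrt{D}}$)
$j = \frac{64009}{36}$ ($j = \left(\frac{\sqrt{3}}{3 \cdot 2 \sqrt{3}} + \left(-29 + 71\right)\right)^{2} = \left(\frac{\sqrt{3} \frac{\sqrt{3}}{6}}{3} + 42\right)^{2} = \left(\frac{1}{6} + 42\right)^{2} = \left(\frac{253}{6}\right)^{2} = \frac{64009}{36} \approx 1778.0$)
$\frac{1}{j} = \frac{1}{\frac{64009}{36}} = \frac{36}{64009}$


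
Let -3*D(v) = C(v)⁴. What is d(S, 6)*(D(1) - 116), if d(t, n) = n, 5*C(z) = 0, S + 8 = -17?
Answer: -696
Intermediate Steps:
S = -25 (S = -8 - 17 = -25)
C(z) = 0 (C(z) = (⅕)*0 = 0)
D(v) = 0 (D(v) = -⅓*0⁴ = -⅓*0 = 0)
d(S, 6)*(D(1) - 116) = 6*(0 - 116) = 6*(-116) = -696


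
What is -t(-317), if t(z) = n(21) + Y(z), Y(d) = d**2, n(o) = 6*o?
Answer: -100615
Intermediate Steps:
t(z) = 126 + z**2 (t(z) = 6*21 + z**2 = 126 + z**2)
-t(-317) = -(126 + (-317)**2) = -(126 + 100489) = -1*100615 = -100615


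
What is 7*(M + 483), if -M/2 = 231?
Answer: 147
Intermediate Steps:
M = -462 (M = -2*231 = -462)
7*(M + 483) = 7*(-462 + 483) = 7*21 = 147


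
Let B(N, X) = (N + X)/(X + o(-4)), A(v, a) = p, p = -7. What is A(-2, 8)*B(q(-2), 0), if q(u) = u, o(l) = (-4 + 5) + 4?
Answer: 14/5 ≈ 2.8000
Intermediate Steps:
o(l) = 5 (o(l) = 1 + 4 = 5)
A(v, a) = -7
B(N, X) = (N + X)/(5 + X) (B(N, X) = (N + X)/(X + 5) = (N + X)/(5 + X))
A(-2, 8)*B(q(-2), 0) = -7*(-2 + 0)/(5 + 0) = -7*(-2)/5 = -7*(-⅖) = 14/5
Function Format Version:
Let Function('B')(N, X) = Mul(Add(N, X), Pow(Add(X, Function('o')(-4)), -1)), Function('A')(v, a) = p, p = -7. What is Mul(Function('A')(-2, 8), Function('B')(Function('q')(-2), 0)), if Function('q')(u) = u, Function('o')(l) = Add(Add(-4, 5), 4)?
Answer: Rational(14, 5) ≈ 2.8000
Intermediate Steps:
Function('o')(l) = 5 (Function('o')(l) = Add(1, 4) = 5)
Function('A')(v, a) = -7
Function('B')(N, X) = Mul(Pow(Add(5, X), -1), Add(N, X)) (Function('B')(N, X) = Mul(Add(N, X), Pow(Add(X, 5), -1)) = Mul(Add(N, X), Pow(Add(5, X), -1)) = Mul(Pow(Add(5, X), -1), Add(N, X)))
Mul(Function('A')(-2, 8), Function('B')(Function('q')(-2), 0)) = Mul(-7, Mul(Pow(Add(5, 0), -1), Add(-2, 0))) = Mul(-7, Mul(Pow(5, -1), -2)) = Mul(-7, Mul(Rational(1, 5), -2)) = Mul(-7, Rational(-2, 5)) = Rational(14, 5)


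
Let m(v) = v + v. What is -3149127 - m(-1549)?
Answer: -3146029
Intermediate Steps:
m(v) = 2*v
-3149127 - m(-1549) = -3149127 - 2*(-1549) = -3149127 - 1*(-3098) = -3149127 + 3098 = -3146029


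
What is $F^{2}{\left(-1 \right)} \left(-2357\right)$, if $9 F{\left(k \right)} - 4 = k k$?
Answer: $- \frac{58925}{81} \approx -727.47$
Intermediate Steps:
$F{\left(k \right)} = \frac{4}{9} + \frac{k^{2}}{9}$ ($F{\left(k \right)} = \frac{4}{9} + \frac{k k}{9} = \frac{4}{9} + \frac{k^{2}}{9}$)
$F^{2}{\left(-1 \right)} \left(-2357\right) = \left(\frac{4}{9} + \frac{\left(-1\right)^{2}}{9}\right)^{2} \left(-2357\right) = \left(\frac{4}{9} + \frac{1}{9} \cdot 1\right)^{2} \left(-2357\right) = \left(\frac{4}{9} + \frac{1}{9}\right)^{2} \left(-2357\right) = \left(\frac{5}{9}\right)^{2} \left(-2357\right) = \frac{25}{81} \left(-2357\right) = - \frac{58925}{81}$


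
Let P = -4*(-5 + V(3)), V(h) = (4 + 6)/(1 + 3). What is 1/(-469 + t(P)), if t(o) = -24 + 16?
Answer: -1/477 ≈ -0.0020964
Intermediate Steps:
V(h) = 5/2 (V(h) = 10/4 = 10*(¼) = 5/2)
P = 10 (P = -4*(-5 + 5/2) = -4*(-5/2) = 10)
t(o) = -8
1/(-469 + t(P)) = 1/(-469 - 8) = 1/(-477) = -1/477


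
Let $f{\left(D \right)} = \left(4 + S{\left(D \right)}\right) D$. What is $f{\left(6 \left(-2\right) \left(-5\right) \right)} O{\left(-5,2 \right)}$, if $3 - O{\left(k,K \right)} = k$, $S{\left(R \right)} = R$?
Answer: $30720$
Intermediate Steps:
$f{\left(D \right)} = D \left(4 + D\right)$ ($f{\left(D \right)} = \left(4 + D\right) D = D \left(4 + D\right)$)
$O{\left(k,K \right)} = 3 - k$
$f{\left(6 \left(-2\right) \left(-5\right) \right)} O{\left(-5,2 \right)} = 6 \left(-2\right) \left(-5\right) \left(4 + 6 \left(-2\right) \left(-5\right)\right) \left(3 - -5\right) = \left(-12\right) \left(-5\right) \left(4 - -60\right) \left(3 + 5\right) = 60 \left(4 + 60\right) 8 = 60 \cdot 64 \cdot 8 = 3840 \cdot 8 = 30720$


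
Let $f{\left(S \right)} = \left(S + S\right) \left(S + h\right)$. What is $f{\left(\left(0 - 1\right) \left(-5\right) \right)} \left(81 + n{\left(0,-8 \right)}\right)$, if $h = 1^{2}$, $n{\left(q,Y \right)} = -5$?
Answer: $4560$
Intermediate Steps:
$h = 1$
$f{\left(S \right)} = 2 S \left(1 + S\right)$ ($f{\left(S \right)} = \left(S + S\right) \left(S + 1\right) = 2 S \left(1 + S\right)$)
$f{\left(\left(0 - 1\right) \left(-5\right) \right)} \left(81 + n{\left(0,-8 \right)}\right) = 2 \left(0 - 1\right) \left(-5\right) \left(1 + \left(0 - 1\right) \left(-5\right)\right) \left(81 - 5\right) = 2 \left(\left(-1\right) \left(-5\right)\right) \left(1 - -5\right) 76 = 2 \cdot 5 \left(1 + 5\right) 76 = 2 \cdot 5 \cdot 6 \cdot 76 = 60 \cdot 76 = 4560$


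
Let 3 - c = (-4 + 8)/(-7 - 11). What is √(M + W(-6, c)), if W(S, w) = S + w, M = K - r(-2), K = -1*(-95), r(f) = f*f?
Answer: √794/3 ≈ 9.3927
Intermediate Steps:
r(f) = f²
K = 95
M = 91 (M = 95 - 1*(-2)² = 95 - 1*4 = 95 - 4 = 91)
c = 29/9 (c = 3 - (-4 + 8)/(-7 - 11) = 3 - 4/(-18) = 3 - 4*(-1)/18 = 3 - 1*(-2/9) = 3 + 2/9 = 29/9 ≈ 3.2222)
√(M + W(-6, c)) = √(91 + (-6 + 29/9)) = √(91 - 25/9) = √(794/9) = √794/3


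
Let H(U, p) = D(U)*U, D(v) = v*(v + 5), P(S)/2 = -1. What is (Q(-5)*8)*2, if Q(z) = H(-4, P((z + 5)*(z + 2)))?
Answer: 256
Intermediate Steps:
P(S) = -2 (P(S) = 2*(-1) = -2)
D(v) = v*(5 + v)
H(U, p) = U²*(5 + U) (H(U, p) = (U*(5 + U))*U = U²*(5 + U))
Q(z) = 16 (Q(z) = (-4)²*(5 - 4) = 16*1 = 16)
(Q(-5)*8)*2 = (16*8)*2 = 128*2 = 256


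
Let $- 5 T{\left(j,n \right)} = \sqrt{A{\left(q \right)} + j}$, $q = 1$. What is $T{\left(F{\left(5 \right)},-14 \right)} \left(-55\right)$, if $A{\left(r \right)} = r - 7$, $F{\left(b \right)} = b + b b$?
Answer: $22 \sqrt{6} \approx 53.889$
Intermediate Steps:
$F{\left(b \right)} = b + b^{2}$
$A{\left(r \right)} = -7 + r$
$T{\left(j,n \right)} = - \frac{\sqrt{-6 + j}}{5}$ ($T{\left(j,n \right)} = - \frac{\sqrt{\left(-7 + 1\right) + j}}{5} = - \frac{\sqrt{-6 + j}}{5}$)
$T{\left(F{\left(5 \right)},-14 \right)} \left(-55\right) = - \frac{\sqrt{-6 + 5 \left(1 + 5\right)}}{5} \left(-55\right) = - \frac{\sqrt{-6 + 5 \cdot 6}}{5} \left(-55\right) = - \frac{\sqrt{-6 + 30}}{5} \left(-55\right) = - \frac{\sqrt{24}}{5} \left(-55\right) = - \frac{2 \sqrt{6}}{5} \left(-55\right) = 22 \sqrt{6}$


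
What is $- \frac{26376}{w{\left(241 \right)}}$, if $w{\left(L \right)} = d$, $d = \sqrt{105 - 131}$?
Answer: $\frac{13188 i \sqrt{26}}{13} \approx 5172.8 i$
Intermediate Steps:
$d = i \sqrt{26}$ ($d = \sqrt{-26} = i \sqrt{26} \approx 5.099 i$)
$w{\left(L \right)} = i \sqrt{26}$
$- \frac{26376}{w{\left(241 \right)}} = - \frac{26376}{i \sqrt{26}} = - 26376 \left(- \frac{i \sqrt{26}}{26}\right) = \frac{13188 i \sqrt{26}}{13}$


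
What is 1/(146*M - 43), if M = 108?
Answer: 1/15725 ≈ 6.3593e-5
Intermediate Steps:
1/(146*M - 43) = 1/(146*108 - 43) = 1/(15768 - 43) = 1/15725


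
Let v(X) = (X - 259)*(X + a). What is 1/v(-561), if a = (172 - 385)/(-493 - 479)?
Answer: 81/37247065 ≈ 2.1747e-6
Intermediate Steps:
a = 71/324 (a = -213/(-972) = -213*(-1/972) = 71/324 ≈ 0.21914)
v(X) = (-259 + X)*(71/324 + X) (v(X) = (X - 259)*(X + 71/324) = (-259 + X)*(71/324 + X))
1/v(-561) = 1/(-18389/324 + (-561)² - 83845/324*(-561)) = 1/(-18389/324 + 314721 + 15679015/108) = 1/(37247065/81) = 81/37247065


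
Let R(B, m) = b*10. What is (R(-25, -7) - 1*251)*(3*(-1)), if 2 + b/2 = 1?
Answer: 813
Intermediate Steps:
b = -2 (b = -4 + 2*1 = -4 + 2 = -2)
R(B, m) = -20 (R(B, m) = -2*10 = -20)
(R(-25, -7) - 1*251)*(3*(-1)) = (-20 - 1*251)*(3*(-1)) = (-20 - 251)*(-3) = -271*(-3) = 813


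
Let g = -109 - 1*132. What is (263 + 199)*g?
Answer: -111342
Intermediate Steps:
g = -241 (g = -109 - 132 = -241)
(263 + 199)*g = (263 + 199)*(-241) = 462*(-241) = -111342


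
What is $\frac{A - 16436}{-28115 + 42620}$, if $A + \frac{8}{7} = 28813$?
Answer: $\frac{28877}{33845} \approx 0.85321$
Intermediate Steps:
$A = \frac{201683}{7}$ ($A = - \frac{8}{7} + 28813 = \frac{201683}{7} \approx 28812.0$)
$\frac{A - 16436}{-28115 + 42620} = \frac{\frac{201683}{7} - 16436}{-28115 + 42620} = \frac{86631}{7 \cdot 14505} = \frac{86631}{7} \cdot \frac{1}{14505} = \frac{28877}{33845}$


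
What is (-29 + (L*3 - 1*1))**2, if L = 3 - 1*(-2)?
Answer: 225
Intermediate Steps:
L = 5 (L = 3 + 2 = 5)
(-29 + (L*3 - 1*1))**2 = (-29 + (5*3 - 1*1))**2 = (-29 + (15 - 1))**2 = (-29 + 14)**2 = (-15)**2 = 225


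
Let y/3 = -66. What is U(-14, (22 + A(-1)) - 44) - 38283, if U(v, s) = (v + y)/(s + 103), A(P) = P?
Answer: -765713/20 ≈ -38286.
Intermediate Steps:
y = -198 (y = 3*(-66) = -198)
U(v, s) = (-198 + v)/(103 + s) (U(v, s) = (v - 198)/(s + 103) = (-198 + v)/(103 + s))
U(-14, (22 + A(-1)) - 44) - 38283 = (-198 - 14)/(103 + ((22 - 1) - 44)) - 38283 = -212/(103 + (21 - 44)) - 38283 = -212/(103 - 23) - 38283 = -212/80 - 38283 = (1/80)*(-212) - 38283 = -53/20 - 38283 = -765713/20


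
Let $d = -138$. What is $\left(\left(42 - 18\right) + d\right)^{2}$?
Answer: $12996$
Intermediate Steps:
$\left(\left(42 - 18\right) + d\right)^{2} = \left(\left(42 - 18\right) - 138\right)^{2} = \left(24 - 138\right)^{2} = \left(-114\right)^{2} = 12996$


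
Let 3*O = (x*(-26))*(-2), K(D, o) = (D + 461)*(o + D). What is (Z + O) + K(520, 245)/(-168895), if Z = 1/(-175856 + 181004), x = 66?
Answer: 11656613239/10229076 ≈ 1139.6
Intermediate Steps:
K(D, o) = (461 + D)*(D + o)
O = 1144 (O = ((66*(-26))*(-2))/3 = (-1716*(-2))/3 = (1/3)*3432 = 1144)
Z = 1/5148 ≈ 0.00019425
(Z + O) + K(520, 245)/(-168895) = (1/5148 + 1144) + (520**2 + 461*520 + 461*245 + 520*245)/(-168895) = 5889313/5148 + (270400 + 239720 + 112945 + 127400)*(-1/168895) = 5889313/5148 + 750465*(-1/168895) = 5889313/5148 - 8829/1987 = 11656613239/10229076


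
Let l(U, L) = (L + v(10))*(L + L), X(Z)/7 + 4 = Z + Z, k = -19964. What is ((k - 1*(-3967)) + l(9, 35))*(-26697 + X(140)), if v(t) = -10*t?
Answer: 508846455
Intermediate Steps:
X(Z) = -28 + 14*Z (X(Z) = -28 + 7*(Z + Z) = -28 + 7*(2*Z) = -28 + 14*Z)
l(U, L) = 2*L*(-100 + L) (l(U, L) = (L - 10*10)*(L + L) = (L - 100)*(2*L) = (-100 + L)*(2*L) = 2*L*(-100 + L))
((k - 1*(-3967)) + l(9, 35))*(-26697 + X(140)) = ((-19964 - 1*(-3967)) + 2*35*(-100 + 35))*(-26697 + (-28 + 14*140)) = ((-19964 + 3967) + 2*35*(-65))*(-26697 + (-28 + 1960)) = (-15997 - 4550)*(-26697 + 1932) = -20547*(-24765) = 508846455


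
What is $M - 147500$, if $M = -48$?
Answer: $-147548$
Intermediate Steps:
$M - 147500 = -48 - 147500 = -147548$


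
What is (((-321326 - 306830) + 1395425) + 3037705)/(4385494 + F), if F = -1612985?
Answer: 3804974/2772509 ≈ 1.3724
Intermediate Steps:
(((-321326 - 306830) + 1395425) + 3037705)/(4385494 + F) = (((-321326 - 306830) + 1395425) + 3037705)/(4385494 - 1612985) = ((-628156 + 1395425) + 3037705)/2772509 = (767269 + 3037705)*(1/2772509) = 3804974*(1/2772509) = 3804974/2772509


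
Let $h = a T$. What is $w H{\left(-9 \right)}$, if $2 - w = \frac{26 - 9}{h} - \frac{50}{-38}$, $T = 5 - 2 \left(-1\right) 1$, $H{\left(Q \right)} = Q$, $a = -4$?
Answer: $- \frac{6183}{532} \approx -11.622$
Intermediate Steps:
$T = 7$ ($T = 5 - \left(-2\right) 1 = 5 - -2 = 5 + 2 = 7$)
$h = -28$ ($h = \left(-4\right) 7 = -28$)
$w = \frac{687}{532}$ ($w = 2 - \left(\frac{26 - 9}{-28} - \frac{50}{-38}\right) = 2 - \left(17 \left(- \frac{1}{28}\right) - - \frac{25}{19}\right) = 2 - \left(- \frac{17}{28} + \frac{25}{19}\right) = 2 - \frac{377}{532} = \frac{687}{532} \approx 1.2914$)
$w H{\left(-9 \right)} = \frac{687}{532} \left(-9\right) = - \frac{6183}{532}$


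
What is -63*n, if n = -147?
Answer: 9261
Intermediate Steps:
-63*n = -63*(-147) = 9261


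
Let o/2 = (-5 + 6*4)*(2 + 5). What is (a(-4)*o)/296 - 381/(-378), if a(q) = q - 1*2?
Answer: -10219/2331 ≈ -4.3840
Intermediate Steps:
a(q) = -2 + q (a(q) = q - 2 = -2 + q)
o = 266 (o = 2*((-5 + 6*4)*(2 + 5)) = 2*((-5 + 24)*7) = 2*(19*7) = 2*133 = 266)
(a(-4)*o)/296 - 381/(-378) = ((-2 - 4)*266)/296 - 381/(-378) = -6*266*(1/296) - 381*(-1/378) = -1596*1/296 + 127/126 = -399/74 + 127/126 = -10219/2331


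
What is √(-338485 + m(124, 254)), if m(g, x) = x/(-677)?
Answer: I*√155137663523/677 ≈ 581.79*I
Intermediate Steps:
m(g, x) = -x/677 (m(g, x) = x*(-1/677) = -x/677)
√(-338485 + m(124, 254)) = √(-338485 - 1/677*254) = √(-338485 - 254/677) = √(-229154599/677) = I*√155137663523/677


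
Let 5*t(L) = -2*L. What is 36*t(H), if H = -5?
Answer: 72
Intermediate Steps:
t(L) = -2*L/5 (t(L) = (-2*L)/5 = -2*L/5)
36*t(H) = 36*(-⅖*(-5)) = 36*2 = 72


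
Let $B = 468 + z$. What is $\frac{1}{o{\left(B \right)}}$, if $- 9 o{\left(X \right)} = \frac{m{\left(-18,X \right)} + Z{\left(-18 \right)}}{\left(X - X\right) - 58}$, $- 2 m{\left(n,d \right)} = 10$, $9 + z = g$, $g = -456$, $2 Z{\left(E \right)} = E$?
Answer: $- \frac{261}{7} \approx -37.286$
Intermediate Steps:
$Z{\left(E \right)} = \frac{E}{2}$
$z = -465$ ($z = -9 - 456 = -465$)
$m{\left(n,d \right)} = -5$ ($m{\left(n,d \right)} = \left(- \frac{1}{2}\right) 10 = -5$)
$B = 3$ ($B = 468 - 465 = 3$)
$o{\left(X \right)} = - \frac{7}{261}$ ($o{\left(X \right)} = - \frac{\left(-5 + \frac{1}{2} \left(-18\right)\right) \frac{1}{\left(X - X\right) - 58}}{9} = - \frac{\left(-5 - 9\right) \frac{1}{0 - 58}}{9} = - \frac{\left(-14\right) \frac{1}{-58}}{9} = - \frac{\left(-14\right) \left(- \frac{1}{58}\right)}{9} = \left(- \frac{1}{9}\right) \frac{7}{29} = - \frac{7}{261}$)
$\frac{1}{o{\left(B \right)}} = \frac{1}{- \frac{7}{261}} = - \frac{261}{7}$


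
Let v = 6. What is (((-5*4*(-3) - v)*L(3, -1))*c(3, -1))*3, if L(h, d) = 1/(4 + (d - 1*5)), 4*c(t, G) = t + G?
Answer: -81/2 ≈ -40.500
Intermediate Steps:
c(t, G) = G/4 + t/4 (c(t, G) = (t + G)/4 = (G + t)/4 = G/4 + t/4)
L(h, d) = 1/(-1 + d) (L(h, d) = 1/(4 + (d - 5)) = 1/(4 + (-5 + d)) = 1/(-1 + d))
(((-5*4*(-3) - v)*L(3, -1))*c(3, -1))*3 = (((-5*4*(-3) - 1*6)/(-1 - 1))*((¼)*(-1) + (¼)*3))*3 = (((-20*(-3) - 6)/(-2))*(-¼ + ¾))*3 = (((60 - 6)*(-½))*(½))*3 = ((54*(-½))*(½))*3 = -27*½*3 = -27/2*3 = -81/2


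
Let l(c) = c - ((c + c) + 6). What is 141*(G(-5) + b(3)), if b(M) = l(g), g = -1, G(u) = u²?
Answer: 2820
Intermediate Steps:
l(c) = -6 - c (l(c) = c - (2*c + 6) = c - (6 + 2*c) = c + (-6 - 2*c) = -6 - c)
b(M) = -5 (b(M) = -6 - 1*(-1) = -6 + 1 = -5)
141*(G(-5) + b(3)) = 141*((-5)² - 5) = 141*(25 - 5) = 141*20 = 2820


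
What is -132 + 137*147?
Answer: 20007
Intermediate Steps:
-132 + 137*147 = -132 + 20139 = 20007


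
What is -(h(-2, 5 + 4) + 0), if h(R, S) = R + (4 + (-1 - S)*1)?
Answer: 8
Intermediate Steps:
h(R, S) = 3 + R - S (h(R, S) = R + (4 + (-1 - S)) = R + (3 - S) = 3 + R - S)
-(h(-2, 5 + 4) + 0) = -((3 - 2 - (5 + 4)) + 0) = -((3 - 2 - 1*9) + 0) = -((3 - 2 - 9) + 0) = -(-8 + 0) = -1*(-8) = 8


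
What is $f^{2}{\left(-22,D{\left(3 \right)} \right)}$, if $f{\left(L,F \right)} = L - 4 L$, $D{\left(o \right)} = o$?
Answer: $4356$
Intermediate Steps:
$f{\left(L,F \right)} = - 3 L$
$f^{2}{\left(-22,D{\left(3 \right)} \right)} = \left(\left(-3\right) \left(-22\right)\right)^{2} = 66^{2} = 4356$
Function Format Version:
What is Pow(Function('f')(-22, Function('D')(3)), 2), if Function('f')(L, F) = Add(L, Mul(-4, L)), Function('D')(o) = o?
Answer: 4356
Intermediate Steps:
Function('f')(L, F) = Mul(-3, L)
Pow(Function('f')(-22, Function('D')(3)), 2) = Pow(Mul(-3, -22), 2) = Pow(66, 2) = 4356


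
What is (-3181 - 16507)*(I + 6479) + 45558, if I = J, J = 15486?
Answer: -432401362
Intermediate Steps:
I = 15486
(-3181 - 16507)*(I + 6479) + 45558 = (-3181 - 16507)*(15486 + 6479) + 45558 = -19688*21965 + 45558 = -432446920 + 45558 = -432401362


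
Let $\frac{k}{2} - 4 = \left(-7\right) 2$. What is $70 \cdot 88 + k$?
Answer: $6140$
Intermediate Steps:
$k = -20$ ($k = 8 + 2 \left(\left(-7\right) 2\right) = 8 + 2 \left(-14\right) = 8 - 28 = -20$)
$70 \cdot 88 + k = 70 \cdot 88 - 20 = 6160 - 20 = 6140$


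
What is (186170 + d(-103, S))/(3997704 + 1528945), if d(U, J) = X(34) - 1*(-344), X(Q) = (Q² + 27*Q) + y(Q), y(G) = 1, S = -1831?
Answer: 188589/5526649 ≈ 0.034124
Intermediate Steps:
X(Q) = 1 + Q² + 27*Q (X(Q) = (Q² + 27*Q) + 1 = 1 + Q² + 27*Q)
d(U, J) = 2419 (d(U, J) = (1 + 34² + 27*34) - 1*(-344) = (1 + 1156 + 918) + 344 = 2075 + 344 = 2419)
(186170 + d(-103, S))/(3997704 + 1528945) = (186170 + 2419)/(3997704 + 1528945) = 188589/5526649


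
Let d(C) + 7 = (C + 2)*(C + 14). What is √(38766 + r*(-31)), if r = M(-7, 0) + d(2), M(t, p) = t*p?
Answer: 3*√4111 ≈ 192.35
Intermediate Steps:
d(C) = -7 + (2 + C)*(14 + C) (d(C) = -7 + (C + 2)*(C + 14) = -7 + (2 + C)*(14 + C))
M(t, p) = p*t
r = 57 (r = 0*(-7) + (21 + 2² + 16*2) = 0 + (21 + 4 + 32) = 0 + 57 = 57)
√(38766 + r*(-31)) = √(38766 + 57*(-31)) = √(38766 - 1767) = √36999 = 3*√4111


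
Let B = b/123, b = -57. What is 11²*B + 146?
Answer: 3687/41 ≈ 89.927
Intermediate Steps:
B = -19/41 (B = -57/123 = -57*1/123 = -19/41 ≈ -0.46341)
11²*B + 146 = 11²*(-19/41) + 146 = 121*(-19/41) + 146 = -2299/41 + 146 = 3687/41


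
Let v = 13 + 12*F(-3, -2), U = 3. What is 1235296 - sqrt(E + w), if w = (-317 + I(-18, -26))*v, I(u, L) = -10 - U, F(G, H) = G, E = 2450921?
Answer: 1235296 - sqrt(2458511) ≈ 1.2337e+6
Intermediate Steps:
I(u, L) = -13 (I(u, L) = -10 - 1*3 = -10 - 3 = -13)
v = -23 (v = 13 + 12*(-3) = 13 - 36 = -23)
w = 7590 (w = (-317 - 13)*(-23) = -330*(-23) = 7590)
1235296 - sqrt(E + w) = 1235296 - sqrt(2450921 + 7590) = 1235296 - sqrt(2458511)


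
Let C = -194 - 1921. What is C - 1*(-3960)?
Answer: 1845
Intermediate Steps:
C = -2115
C - 1*(-3960) = -2115 - 1*(-3960) = -2115 + 3960 = 1845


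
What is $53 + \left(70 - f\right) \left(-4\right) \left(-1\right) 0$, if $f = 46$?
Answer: $53$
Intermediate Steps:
$53 + \left(70 - f\right) \left(-4\right) \left(-1\right) 0 = 53 + \left(70 - 46\right) \left(-4\right) \left(-1\right) 0 = 53 + \left(70 - 46\right) 4 \cdot 0 = 53 + 24 \cdot 0 = 53 + 0 = 53$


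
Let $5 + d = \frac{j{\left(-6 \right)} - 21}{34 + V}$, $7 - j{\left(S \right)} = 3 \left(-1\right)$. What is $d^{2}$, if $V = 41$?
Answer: $\frac{148996}{5625} \approx 26.488$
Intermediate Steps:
$j{\left(S \right)} = 10$ ($j{\left(S \right)} = 7 - 3 \left(-1\right) = 7 - -3 = 7 + 3 = 10$)
$d = - \frac{386}{75}$ ($d = -5 + \frac{10 - 21}{34 + 41} = -5 - \frac{11}{75} = - \frac{386}{75} \approx -5.1467$)
$d^{2} = \left(- \frac{386}{75}\right)^{2} = \frac{148996}{5625}$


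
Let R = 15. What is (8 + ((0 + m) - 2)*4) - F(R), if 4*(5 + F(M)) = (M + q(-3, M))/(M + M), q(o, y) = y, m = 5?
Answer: 99/4 ≈ 24.750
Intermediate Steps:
F(M) = -19/4 (F(M) = -5 + ((M + M)/(M + M))/4 = -5 + ((2*M)/((2*M)))/4 = -5 + ((2*M)*(1/(2*M)))/4 = -5 + (¼)*1 = -5 + ¼ = -19/4)
(8 + ((0 + m) - 2)*4) - F(R) = (8 + ((0 + 5) - 2)*4) - 1*(-19/4) = (8 + (5 - 2)*4) + 19/4 = (8 + 3*4) + 19/4 = (8 + 12) + 19/4 = 20 + 19/4 = 99/4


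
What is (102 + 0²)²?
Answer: 10404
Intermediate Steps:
(102 + 0²)² = (102 + 0)² = 102² = 10404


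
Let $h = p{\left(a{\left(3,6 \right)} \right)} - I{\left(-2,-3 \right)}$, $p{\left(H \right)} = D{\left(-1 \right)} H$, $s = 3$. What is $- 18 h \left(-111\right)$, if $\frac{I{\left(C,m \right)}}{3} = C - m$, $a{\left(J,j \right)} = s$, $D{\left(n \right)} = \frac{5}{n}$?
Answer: $-35964$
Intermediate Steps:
$a{\left(J,j \right)} = 3$
$p{\left(H \right)} = - 5 H$ ($p{\left(H \right)} = \frac{5}{-1} H = 5 \left(-1\right) H = - 5 H$)
$I{\left(C,m \right)} = - 3 m + 3 C$ ($I{\left(C,m \right)} = 3 \left(C - m\right) = - 3 m + 3 C$)
$h = -18$ ($h = \left(-5\right) 3 - \left(\left(-3\right) \left(-3\right) + 3 \left(-2\right)\right) = -15 - \left(9 - 6\right) = -15 - 3 = -18$)
$- 18 h \left(-111\right) = \left(-18\right) \left(-18\right) \left(-111\right) = 324 \left(-111\right) = -35964$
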